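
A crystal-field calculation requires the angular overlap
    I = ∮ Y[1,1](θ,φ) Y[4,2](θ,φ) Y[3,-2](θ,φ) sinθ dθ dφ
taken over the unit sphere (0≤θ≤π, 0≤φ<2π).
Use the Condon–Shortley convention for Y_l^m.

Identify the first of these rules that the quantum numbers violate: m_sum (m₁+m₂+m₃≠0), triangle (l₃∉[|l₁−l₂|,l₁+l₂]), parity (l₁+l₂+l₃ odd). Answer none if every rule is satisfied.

Σmᵢ = 1  ✗
l₃∈[|l₁−l₂|,l₁+l₂]=[3,5], have l₃=3
Σlᵢ = 8 ⇒ even

m_sum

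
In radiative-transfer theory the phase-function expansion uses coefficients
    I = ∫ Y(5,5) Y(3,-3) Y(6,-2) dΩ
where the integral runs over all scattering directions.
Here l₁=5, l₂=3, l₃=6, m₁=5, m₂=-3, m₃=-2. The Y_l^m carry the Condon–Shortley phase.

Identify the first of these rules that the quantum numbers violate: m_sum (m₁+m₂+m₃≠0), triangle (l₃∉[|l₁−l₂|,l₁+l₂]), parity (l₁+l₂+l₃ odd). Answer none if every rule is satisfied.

azimuthal sum: 5 − 3 − 2 = 0  ✓
2 ≤ 6 ≤ 8 (triangle on l)  ✓
L = 5 + 3 + 6 = 14 (even)  ✓

none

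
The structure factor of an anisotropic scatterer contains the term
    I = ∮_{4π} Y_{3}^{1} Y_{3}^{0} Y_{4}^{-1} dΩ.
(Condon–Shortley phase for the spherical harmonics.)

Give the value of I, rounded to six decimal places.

Rules hold: Σm=0, L=10 even, 0≤4≤6.
N = 7·7·9 = 441
Δ = 2!·4!·4!/11! = 1/34650
Racah Σ t=0..2: t=0:+1/72 t=1:−1/16 t=2:+1/72 = -5/144
⇒ 3j(3 3 4; 0 0 0)² = 2/77, sgn -1
Racah Σ t=0..2: t=0:+1/48 t=1:−1/24 t=2:+1/288 = -5/288
⇒ 3j(3 3 4; 1 0 -1)² = 5/462, sgn +1
4πI² = N·(3j₀)²·(3jₘ)² = 15/121
I = -1·√(0.123967/4π) = -0.09932258

-0.099323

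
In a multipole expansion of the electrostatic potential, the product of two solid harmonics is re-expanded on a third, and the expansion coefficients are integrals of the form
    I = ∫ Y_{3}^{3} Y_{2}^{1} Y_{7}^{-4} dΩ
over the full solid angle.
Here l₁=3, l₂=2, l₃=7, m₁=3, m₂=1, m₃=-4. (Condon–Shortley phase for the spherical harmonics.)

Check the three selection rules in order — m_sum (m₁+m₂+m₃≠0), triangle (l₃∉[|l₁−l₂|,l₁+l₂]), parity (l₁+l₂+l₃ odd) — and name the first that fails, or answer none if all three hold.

Σmᵢ = 0  ✓
l₃∈[|l₁−l₂|,l₁+l₂]=[1,5], have l₃=7  ✗
Σlᵢ = 12 ⇒ even

triangle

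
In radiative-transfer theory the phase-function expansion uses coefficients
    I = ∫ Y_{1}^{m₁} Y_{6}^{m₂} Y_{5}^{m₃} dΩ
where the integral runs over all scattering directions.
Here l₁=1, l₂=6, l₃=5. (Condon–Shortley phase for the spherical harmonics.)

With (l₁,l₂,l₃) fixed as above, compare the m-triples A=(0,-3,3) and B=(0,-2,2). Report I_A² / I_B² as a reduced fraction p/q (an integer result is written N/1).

l's match ⇒ only the (l;m) 3-j factors differ between A and B.
A: triangle coeff Δ(1,6,5) = 1/858; Σ_t [1,1]: t=1:−1/80640 = -1/80640; (3j)²=9/286 [(1 6 5; 0 -3 3)], sign=-1
B: triangle coeff Δ(1,6,5) = 1/858; Σ_t [1,1]: t=1:−1/30240 = -1/30240; (3j)²=16/429 [(1 6 5; 0 -2 2)], sign=+1
I_A²/I_B² = (9/286)/(16/429) = 27/32

27/32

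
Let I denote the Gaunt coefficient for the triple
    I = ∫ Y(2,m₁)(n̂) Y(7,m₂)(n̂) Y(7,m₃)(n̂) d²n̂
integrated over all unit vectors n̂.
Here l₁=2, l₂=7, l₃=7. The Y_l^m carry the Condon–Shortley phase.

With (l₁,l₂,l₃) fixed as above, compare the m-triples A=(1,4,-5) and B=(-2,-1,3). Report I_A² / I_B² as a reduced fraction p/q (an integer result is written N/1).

27/25

Same 2,7,7: normalisation and zero-m 3j drop out of the ratio.
A: Δ: 2! 2! 12! / 17! → 1/185640; sum: t=0:+1/79833600 t=1:−1/14515200 = -1/17740800; 3j²(2 7 7; 1 4 -5) = Δ·Π!·Σ² = 729/30940  (sign -1)
B: Δ: 2! 2! 12! / 17! → 1/185640; sum: t=2:+1/3870720 = 1/3870720; 3j²(2 7 7; -2 -1 3) = Δ·Π!·Σ² = 135/6188  (sign +1)
I_A²/I_B² = (729/30940)/(135/6188) = 27/25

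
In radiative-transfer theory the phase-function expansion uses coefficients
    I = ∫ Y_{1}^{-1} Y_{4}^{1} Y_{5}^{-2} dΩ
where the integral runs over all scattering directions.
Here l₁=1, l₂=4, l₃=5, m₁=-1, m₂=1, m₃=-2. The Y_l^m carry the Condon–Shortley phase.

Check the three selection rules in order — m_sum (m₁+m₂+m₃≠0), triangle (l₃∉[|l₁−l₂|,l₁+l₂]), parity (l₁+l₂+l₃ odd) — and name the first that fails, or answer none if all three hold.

m_sum

Σmᵢ = -2  ✗
l₃∈[|l₁−l₂|,l₁+l₂]=[3,5], have l₃=5
Σlᵢ = 10 ⇒ even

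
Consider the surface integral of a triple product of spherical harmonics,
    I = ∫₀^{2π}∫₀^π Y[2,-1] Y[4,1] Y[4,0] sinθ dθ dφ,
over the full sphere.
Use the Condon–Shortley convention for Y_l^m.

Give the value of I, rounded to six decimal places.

Checks pass: Σm=0; 10 even; l₃=4∈[2,6].
(2·2+1)(2·4+1)(2·4+1) = 405
Δ: 2! 2! 6! / 11! → 1/13860
sum: t=0:+1/192 t=1:−1/36 t=2:+1/192 = -5/288
3j²(2 4 4; 0 0 0) = Δ·Π!·Σ² = 20/693  (sign -1)
sum: t=1:−1/96 t=2:+1/72 = 1/288
3j²(2 4 4; -1 1 0) = Δ·Π!·Σ² = 1/462  (sign +1)
combine: 4πI² = 405·20/693·1/462 = 150/5929
take √, sign -1: I = -0.04486937

-0.044869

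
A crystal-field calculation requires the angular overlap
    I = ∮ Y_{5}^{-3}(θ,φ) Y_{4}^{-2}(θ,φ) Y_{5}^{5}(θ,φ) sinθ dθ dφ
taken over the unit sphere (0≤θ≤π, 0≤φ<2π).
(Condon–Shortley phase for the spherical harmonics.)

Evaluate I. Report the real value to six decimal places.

-0.184127

Rules hold: Σm=0, L=14 even, 1≤5≤9.
N = 11·9·11 = 1089
Δ = 4!·6!·4!/15! = 1/3153150
Racah Σ t=0..4: t=0:+1/69120 t=1:−1/1728 t=2:+1/576 t=3:−1/1728 t=4:+1/69120 = 7/11520
⇒ 3j(5 4 5; 0 0 0)² = 2/143, sgn -1
Racah Σ t=2..2: t=2:+1/69120 = 1/69120
⇒ 3j(5 4 5; -3 -2 5)² = 4/143, sgn +1
4πI² = N·(3j₀)²·(3jₘ)² = 72/169
I = -1·√(0.426036/4π) = -0.18412721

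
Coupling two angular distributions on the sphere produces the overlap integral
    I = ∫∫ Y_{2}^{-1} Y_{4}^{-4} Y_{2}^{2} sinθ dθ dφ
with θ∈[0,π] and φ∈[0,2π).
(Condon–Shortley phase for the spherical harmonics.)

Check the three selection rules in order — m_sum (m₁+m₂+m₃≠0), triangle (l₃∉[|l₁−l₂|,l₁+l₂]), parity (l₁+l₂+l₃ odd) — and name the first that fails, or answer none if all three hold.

m₁+m₂+m₃ = -1 − 4 + 2 = -3  ✗
triangle: |2−4|=2 ≤ l₃=2 ≤ 2+4=6
parity: l₁+l₂+l₃ = 8 is even

m_sum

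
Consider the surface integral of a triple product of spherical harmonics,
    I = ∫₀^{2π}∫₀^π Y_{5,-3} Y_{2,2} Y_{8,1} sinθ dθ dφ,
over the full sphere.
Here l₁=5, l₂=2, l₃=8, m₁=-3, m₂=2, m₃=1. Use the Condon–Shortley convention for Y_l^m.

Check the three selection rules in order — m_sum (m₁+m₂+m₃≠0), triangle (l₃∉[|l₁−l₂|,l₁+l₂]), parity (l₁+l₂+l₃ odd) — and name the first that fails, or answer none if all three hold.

triangle

Σmᵢ = 0  ✓
l₃∈[|l₁−l₂|,l₁+l₂]=[3,7], have l₃=8  ✗
Σlᵢ = 15 ⇒ odd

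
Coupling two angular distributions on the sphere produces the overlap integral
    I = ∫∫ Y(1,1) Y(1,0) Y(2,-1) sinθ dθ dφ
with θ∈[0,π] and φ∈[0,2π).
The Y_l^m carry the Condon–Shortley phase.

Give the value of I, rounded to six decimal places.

m-sum 0 ✓  L=4 even ✓  0≤2≤2 ✓
Π(2lᵢ+1) = 3×3×5 = 45
triangle coeff Δ(1,1,2) = 1/30
Σ_t [0,0]: t=0:+1/1 = 1/1
(3j)²=2/15 [(1 1 2; 0 0 0)], sign=+1
Σ_t [0,0]: t=0:+1/2 = 1/2
(3j)²=1/10 [(1 1 2; 1 0 -1)], sign=-1
⇒ 4πI² = 3/5
I = (-1)√(3/5/(4π)) = -0.21850969

-0.218510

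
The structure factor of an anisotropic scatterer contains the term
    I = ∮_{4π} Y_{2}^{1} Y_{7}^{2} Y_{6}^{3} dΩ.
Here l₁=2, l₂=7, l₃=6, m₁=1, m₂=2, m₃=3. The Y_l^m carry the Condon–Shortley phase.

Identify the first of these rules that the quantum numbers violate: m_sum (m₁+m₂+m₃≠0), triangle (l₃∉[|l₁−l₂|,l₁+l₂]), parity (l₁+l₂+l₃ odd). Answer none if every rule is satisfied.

m_sum

m₁+m₂+m₃ = 1 + 2 + 3 = 6  ✗
triangle: |2−7|=5 ≤ l₃=6 ≤ 2+7=9
parity: l₁+l₂+l₃ = 15 is odd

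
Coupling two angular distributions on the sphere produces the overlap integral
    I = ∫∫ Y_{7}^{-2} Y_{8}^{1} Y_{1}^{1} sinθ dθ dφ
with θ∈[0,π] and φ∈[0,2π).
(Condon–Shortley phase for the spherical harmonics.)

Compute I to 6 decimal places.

Checks pass: Σm=0; 16 even; l₃=1∈[1,15].
(2·7+1)(2·8+1)(2·1+1) = 765
Δ: 14! 0! 2! / 17! → 1/2040
sum: t=7:−1/25401600 = -1/25401600
3j²(7 8 1; 0 0 0) = Δ·Π!·Σ² = 8/255  (sign +1)
sum: t=9:−1/87091200 = -1/87091200
3j²(7 8 1; -2 1 1) = Δ·Π!·Σ² = 7/680  (sign -1)
combine: 4πI² = 765·8/255·7/680 = 21/85
take √, sign -1: I = -0.14021525

-0.140215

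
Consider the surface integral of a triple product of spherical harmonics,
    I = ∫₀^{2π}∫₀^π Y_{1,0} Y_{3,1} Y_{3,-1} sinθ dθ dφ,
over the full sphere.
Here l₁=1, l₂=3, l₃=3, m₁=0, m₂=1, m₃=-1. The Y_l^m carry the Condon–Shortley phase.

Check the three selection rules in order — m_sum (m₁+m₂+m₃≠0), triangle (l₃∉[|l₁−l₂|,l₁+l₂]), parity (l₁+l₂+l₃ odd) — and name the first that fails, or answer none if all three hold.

parity

Σmᵢ = 0  ✓
l₃∈[|l₁−l₂|,l₁+l₂]=[2,4], have l₃=3  ✓
Σlᵢ = 7 ⇒ odd  ✗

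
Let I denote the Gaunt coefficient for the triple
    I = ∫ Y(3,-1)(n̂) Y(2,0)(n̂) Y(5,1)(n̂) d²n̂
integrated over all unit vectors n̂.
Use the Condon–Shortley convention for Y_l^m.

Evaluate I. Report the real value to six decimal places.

-0.227318

Rules hold: Σm=0, L=10 even, 1≤5≤5.
N = 7·5·11 = 385
Δ = 0!·6!·4!/11! = 1/2310
Racah Σ t=0..0: t=0:+1/144 = 1/144
⇒ 3j(3 2 5; 0 0 0)² = 10/231, sgn -1
Racah Σ t=0..0: t=0:+1/192 = 1/192
⇒ 3j(3 2 5; -1 0 1)² = 3/77, sgn +1
4πI² = N·(3j₀)²·(3jₘ)² = 50/77
I = -1·√(0.649351/4π) = -0.22731846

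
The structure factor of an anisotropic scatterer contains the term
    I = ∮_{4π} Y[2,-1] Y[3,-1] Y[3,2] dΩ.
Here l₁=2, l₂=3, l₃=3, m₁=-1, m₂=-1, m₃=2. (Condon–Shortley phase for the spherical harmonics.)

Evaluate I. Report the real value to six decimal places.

0.162868

Rules hold: Σm=0, L=8 even, 1≤3≤5.
N = 5·7·7 = 245
Δ = 2!·2!·4!/9! = 1/3780
Racah Σ t=0..2: t=0:+1/24 t=1:−1/4 t=2:+1/24 = -1/6
⇒ 3j(2 3 3; 0 0 0)² = 4/105, sgn +1
Racah Σ t=1..2: t=1:−1/12 t=2:+1/48 = -1/16
⇒ 3j(2 3 3; -1 -1 2)² = 1/28, sgn +1
4πI² = N·(3j₀)²·(3jₘ)² = 1/3
I = +1·√(0.333333/4π) = 0.16286750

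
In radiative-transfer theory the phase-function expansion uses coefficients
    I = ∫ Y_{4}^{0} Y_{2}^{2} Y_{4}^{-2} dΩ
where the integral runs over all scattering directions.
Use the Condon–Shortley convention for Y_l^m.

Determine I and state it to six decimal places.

Rules hold: Σm=0, L=10 even, 2≤4≤6.
N = 9·5·9 = 405
Δ = 2!·6!·2!/11! = 1/13860
Racah Σ t=0..2: t=0:+1/192 t=1:−1/36 t=2:+1/192 = -5/288
⇒ 3j(4 2 4; 0 0 0)² = 20/693, sgn -1
Racah Σ t=2..2: t=2:+1/192 = 1/192
⇒ 3j(4 2 4; 0 2 -2)² = 3/77, sgn +1
4πI² = N·(3j₀)²·(3jₘ)² = 2700/5929
I = -1·√(0.455389/4π) = -0.19036462

-0.190365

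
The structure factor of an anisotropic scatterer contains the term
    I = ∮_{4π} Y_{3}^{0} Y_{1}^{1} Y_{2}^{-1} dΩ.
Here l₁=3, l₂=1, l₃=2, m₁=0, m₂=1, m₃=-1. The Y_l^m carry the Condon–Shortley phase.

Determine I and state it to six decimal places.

0.143048

Checks pass: Σm=0; 6 even; l₃=2∈[2,4].
(2·3+1)(2·1+1)(2·2+1) = 105
Δ: 2! 4! 0! / 7! → 1/105
sum: t=1:−1/4 = -1/4
3j²(3 1 2; 0 0 0) = Δ·Π!·Σ² = 3/35  (sign -1)
sum: t=2:+1/12 = 1/12
3j²(3 1 2; 0 1 -1) = Δ·Π!·Σ² = 1/35  (sign -1)
combine: 4πI² = 105·3/35·1/35 = 9/35
take √, sign +1: I = 0.14304817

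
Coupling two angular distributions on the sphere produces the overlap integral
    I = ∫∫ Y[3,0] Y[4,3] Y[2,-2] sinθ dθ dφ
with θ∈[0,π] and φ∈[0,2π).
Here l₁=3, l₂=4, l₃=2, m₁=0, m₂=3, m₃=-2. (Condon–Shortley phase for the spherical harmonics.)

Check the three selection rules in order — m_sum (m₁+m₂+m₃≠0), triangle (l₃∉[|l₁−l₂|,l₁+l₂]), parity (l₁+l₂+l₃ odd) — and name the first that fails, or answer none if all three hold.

m_sum

Σmᵢ = 1  ✗
l₃∈[|l₁−l₂|,l₁+l₂]=[1,7], have l₃=2
Σlᵢ = 9 ⇒ odd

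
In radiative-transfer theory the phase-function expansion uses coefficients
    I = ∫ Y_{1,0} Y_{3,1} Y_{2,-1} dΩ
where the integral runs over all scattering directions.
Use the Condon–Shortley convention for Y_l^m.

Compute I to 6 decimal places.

m-sum 0 ✓  L=6 even ✓  2≤2≤4 ✓
Π(2lᵢ+1) = 3×7×5 = 105
triangle coeff Δ(1,3,2) = 1/105
Σ_t [1,1]: t=1:−1/4 = -1/4
(3j)²=3/35 [(1 3 2; 0 0 0)], sign=-1
Σ_t [1,1]: t=1:−1/6 = -1/6
(3j)²=8/105 [(1 3 2; 0 1 -1)], sign=+1
⇒ 4πI² = 24/35
I = (-1)√(24/35/(4π)) = -0.23359668

-0.233597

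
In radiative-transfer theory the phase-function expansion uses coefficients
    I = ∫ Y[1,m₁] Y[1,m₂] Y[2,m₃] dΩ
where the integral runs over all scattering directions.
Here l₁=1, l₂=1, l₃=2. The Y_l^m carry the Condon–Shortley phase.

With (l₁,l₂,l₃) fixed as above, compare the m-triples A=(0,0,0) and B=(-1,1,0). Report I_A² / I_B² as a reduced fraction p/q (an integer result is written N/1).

Shared (l₁,l₂,l₃)=(1,1,2): N and (l;000)² cancel in I_A²/I_B².
A: Δ = 0!·2!·2!/5! = 1/30; Racah Σ t=0..0: t=0:+1/1 = 1/1; ⇒ 3j(1 1 2; 0 0 0)² = 2/15, sgn +1
B: Δ = 0!·2!·2!/5! = 1/30; Racah Σ t=0..0: t=0:+1/4 = 1/4; ⇒ 3j(1 1 2; -1 1 0)² = 1/30, sgn +1
I_A²/I_B² = (2/15)/(1/30) = 4/1

4/1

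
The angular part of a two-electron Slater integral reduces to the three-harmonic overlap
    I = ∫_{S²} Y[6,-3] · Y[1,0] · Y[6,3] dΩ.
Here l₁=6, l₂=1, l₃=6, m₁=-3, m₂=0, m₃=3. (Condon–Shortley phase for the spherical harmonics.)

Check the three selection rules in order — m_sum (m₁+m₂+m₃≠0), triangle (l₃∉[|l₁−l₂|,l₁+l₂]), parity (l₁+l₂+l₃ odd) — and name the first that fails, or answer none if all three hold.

parity

m₁+m₂+m₃ = -3 + 0 + 3 = 0  ✓
triangle: |6−1|=5 ≤ l₃=6 ≤ 6+1=7  ✓
parity: l₁+l₂+l₃ = 13 is odd  ✗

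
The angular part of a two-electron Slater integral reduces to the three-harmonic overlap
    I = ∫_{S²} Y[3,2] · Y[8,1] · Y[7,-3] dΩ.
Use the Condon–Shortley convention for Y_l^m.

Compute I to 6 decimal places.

0.166232

m-sum 0 ✓  L=18 even ✓  5≤7≤11 ✓
Π(2lᵢ+1) = 7×17×15 = 1785
triangle coeff Δ(3,8,7) = 1/5290740
Σ_t [1,3]: t=1:−1/7257600 t=2:+1/2073600 t=3:−1/7257600 = 1/4838400
(3j)²=252/20995 [(3 8 7; 0 0 0)], sign=-1
Σ_t [0,1]: t=0:+1/52254720 t=1:−1/11612160 = -1/14929920
(3j)²=1225/75582 [(3 8 7; 2 1 -3)], sign=-1
⇒ 4πI² = 360150/1037153
I = (+1)√(360150/1037153/(4π)) = 0.16623228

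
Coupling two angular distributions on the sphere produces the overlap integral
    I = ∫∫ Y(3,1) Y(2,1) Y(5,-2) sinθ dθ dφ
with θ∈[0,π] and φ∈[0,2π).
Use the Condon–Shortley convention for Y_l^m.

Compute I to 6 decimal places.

Rules hold: Σm=0, L=10 even, 1≤5≤5.
N = 7·5·11 = 385
Δ = 0!·6!·4!/11! = 1/2310
Racah Σ t=0..0: t=0:+1/144 = 1/144
⇒ 3j(3 2 5; 0 0 0)² = 10/231, sgn -1
Racah Σ t=0..0: t=0:+1/288 = 1/288
⇒ 3j(3 2 5; 1 1 -2)² = 1/22, sgn -1
4πI² = N·(3j₀)²·(3jₘ)² = 25/33
I = +1·√(0.757576/4π) = 0.24553200

0.245532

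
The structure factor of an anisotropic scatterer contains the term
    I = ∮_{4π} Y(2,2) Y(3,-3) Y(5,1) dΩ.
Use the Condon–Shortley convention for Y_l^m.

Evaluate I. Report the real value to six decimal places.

m-sum 0 ✓  L=10 even ✓  1≤5≤5 ✓
Π(2lᵢ+1) = 5×7×11 = 385
triangle coeff Δ(2,3,5) = 1/2310
Σ_t [0,0]: t=0:+1/144 = 1/144
(3j)²=10/231 [(2 3 5; 0 0 0)], sign=-1
Σ_t [0,0]: t=0:+1/17280 = 1/17280
(3j)²=1/2310 [(2 3 5; 2 -3 1)], sign=+1
⇒ 4πI² = 5/693
I = (-1)√(5/693/(4π)) = -0.02396147

-0.023961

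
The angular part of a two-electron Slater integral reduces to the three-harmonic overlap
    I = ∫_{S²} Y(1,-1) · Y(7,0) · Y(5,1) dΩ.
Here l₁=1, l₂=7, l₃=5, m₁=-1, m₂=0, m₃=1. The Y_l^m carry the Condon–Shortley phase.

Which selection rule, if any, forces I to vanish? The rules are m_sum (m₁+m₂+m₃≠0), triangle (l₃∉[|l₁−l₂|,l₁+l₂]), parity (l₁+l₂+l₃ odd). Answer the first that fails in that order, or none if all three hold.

Σmᵢ = 0  ✓
l₃∈[|l₁−l₂|,l₁+l₂]=[6,8], have l₃=5  ✗
Σlᵢ = 13 ⇒ odd

triangle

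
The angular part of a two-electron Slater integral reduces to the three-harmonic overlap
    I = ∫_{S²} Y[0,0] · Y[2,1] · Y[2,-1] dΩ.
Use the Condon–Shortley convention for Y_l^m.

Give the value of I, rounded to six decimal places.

Checks pass: Σm=0; 4 even; l₃=2∈[2,2].
(2·0+1)(2·2+1)(2·2+1) = 25
Δ: 0! 0! 4! / 5! → 1/5
sum: t=0:+1/4 = 1/4
3j²(0 2 2; 0 0 0) = Δ·Π!·Σ² = 1/5  (sign +1)
sum: t=0:+1/6 = 1/6
3j²(0 2 2; 0 1 -1) = Δ·Π!·Σ² = 1/5  (sign -1)
combine: 4πI² = 25·1/5·1/5 = 1/1
take √, sign -1: I = -0.28209479

-0.282095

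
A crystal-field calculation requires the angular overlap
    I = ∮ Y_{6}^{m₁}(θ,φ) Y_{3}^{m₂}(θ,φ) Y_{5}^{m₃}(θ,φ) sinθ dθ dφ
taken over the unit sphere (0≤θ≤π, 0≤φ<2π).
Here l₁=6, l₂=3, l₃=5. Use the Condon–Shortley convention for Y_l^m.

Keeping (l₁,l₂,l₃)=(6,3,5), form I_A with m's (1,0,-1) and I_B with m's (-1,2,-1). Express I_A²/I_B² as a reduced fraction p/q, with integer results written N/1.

Shared (l₁,l₂,l₃)=(6,3,5): N and (l;000)² cancel in I_A²/I_B².
A: Δ = 4!·8!·2!/15! = 1/675675; Racah Σ t=1..3: t=1:−1/6912 t=2:+1/2880 t=3:−1/17280 = 1/6912; ⇒ 3j(6 3 5; 1 0 -1)² = 5/429, sgn +1
B: Δ = 4!·8!·2!/15! = 1/675675; Racah Σ t=3..4: t=3:−1/6912 t=4:+1/17280 = -1/11520; ⇒ 3j(6 3 5; -1 2 -1)² = 2/143, sgn -1
I_A²/I_B² = (5/429)/(2/143) = 5/6

5/6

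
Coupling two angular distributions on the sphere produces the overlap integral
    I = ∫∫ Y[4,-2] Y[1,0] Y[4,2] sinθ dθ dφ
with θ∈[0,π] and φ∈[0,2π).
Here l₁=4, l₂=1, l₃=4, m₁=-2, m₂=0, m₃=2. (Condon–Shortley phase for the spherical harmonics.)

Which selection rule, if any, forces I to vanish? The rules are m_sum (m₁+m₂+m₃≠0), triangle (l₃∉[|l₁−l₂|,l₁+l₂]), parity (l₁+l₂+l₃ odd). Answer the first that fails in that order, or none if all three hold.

m₁+m₂+m₃ = -2 + 0 + 2 = 0  ✓
triangle: |4−1|=3 ≤ l₃=4 ≤ 4+1=5  ✓
parity: l₁+l₂+l₃ = 9 is odd  ✗

parity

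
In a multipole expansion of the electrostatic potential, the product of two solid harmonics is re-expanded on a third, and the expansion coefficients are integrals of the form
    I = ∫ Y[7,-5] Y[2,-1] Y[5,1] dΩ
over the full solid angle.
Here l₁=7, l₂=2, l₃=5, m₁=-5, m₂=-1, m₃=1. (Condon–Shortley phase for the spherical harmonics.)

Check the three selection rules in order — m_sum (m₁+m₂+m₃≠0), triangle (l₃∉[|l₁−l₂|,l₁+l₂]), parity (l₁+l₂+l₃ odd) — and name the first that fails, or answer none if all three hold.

m₁+m₂+m₃ = -5 − 1 + 1 = -5  ✗
triangle: |7−2|=5 ≤ l₃=5 ≤ 7+2=9
parity: l₁+l₂+l₃ = 14 is even

m_sum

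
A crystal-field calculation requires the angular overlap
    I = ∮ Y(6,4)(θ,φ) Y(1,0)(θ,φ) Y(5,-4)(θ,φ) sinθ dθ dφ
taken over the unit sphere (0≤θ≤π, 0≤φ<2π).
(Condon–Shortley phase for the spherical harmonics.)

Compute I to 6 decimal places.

m-sum 0 ✓  L=12 even ✓  5≤5≤7 ✓
Π(2lᵢ+1) = 13×3×11 = 429
triangle coeff Δ(6,1,5) = 1/858
Σ_t [1,1]: t=1:−1/14400 = -1/14400
(3j)²=6/143 [(6 1 5; 0 0 0)], sign=+1
Σ_t [1,1]: t=1:−1/362880 = -1/362880
(3j)²=10/429 [(6 1 5; 4 0 -4)], sign=+1
⇒ 4πI² = 60/143
I = (+1)√(60/143/(4π)) = 0.18272698

0.182727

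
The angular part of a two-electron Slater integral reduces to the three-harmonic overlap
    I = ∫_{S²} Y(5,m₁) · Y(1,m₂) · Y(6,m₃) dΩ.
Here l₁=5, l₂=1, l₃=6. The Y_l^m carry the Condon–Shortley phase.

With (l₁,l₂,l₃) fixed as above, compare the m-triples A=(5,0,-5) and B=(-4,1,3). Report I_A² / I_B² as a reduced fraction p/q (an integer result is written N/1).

Same 5,1,6: normalisation and zero-m 3j drop out of the ratio.
A: Δ: 0! 10! 2! / 13! → 1/858; sum: t=0:+1/3628800 = 1/3628800; 3j²(5 1 6; 5 0 -5) = Δ·Π!·Σ² = 1/78  (sign -1)
B: Δ: 0! 10! 2! / 13! → 1/858; sum: t=0:+1/725760 = 1/725760; 3j²(5 1 6; -4 1 3) = Δ·Π!·Σ² = 1/286  (sign -1)
I_A²/I_B² = (1/78)/(1/286) = 11/3

11/3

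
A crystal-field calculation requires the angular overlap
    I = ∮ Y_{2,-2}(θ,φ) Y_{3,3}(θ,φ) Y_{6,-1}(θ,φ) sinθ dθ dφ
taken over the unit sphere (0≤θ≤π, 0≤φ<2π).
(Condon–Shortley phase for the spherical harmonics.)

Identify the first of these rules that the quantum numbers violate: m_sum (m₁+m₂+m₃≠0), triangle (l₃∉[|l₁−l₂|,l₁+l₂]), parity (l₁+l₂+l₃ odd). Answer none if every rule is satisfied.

m₁+m₂+m₃ = -2 + 3 − 1 = 0  ✓
triangle: |2−3|=1 ≤ l₃=6 ≤ 2+3=5  ✗
parity: l₁+l₂+l₃ = 11 is odd

triangle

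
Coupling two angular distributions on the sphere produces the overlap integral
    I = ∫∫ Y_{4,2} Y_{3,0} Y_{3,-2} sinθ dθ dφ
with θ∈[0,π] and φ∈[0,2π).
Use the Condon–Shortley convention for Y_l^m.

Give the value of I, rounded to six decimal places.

Rules hold: Σm=0, L=10 even, 1≤3≤7.
N = 9·7·7 = 441
Δ = 4!·4!·2!/11! = 1/34650
Racah Σ t=1..3: t=1:−1/72 t=2:+1/16 t=3:−1/72 = 5/144
⇒ 3j(4 3 3; 0 0 0)² = 2/77, sgn -1
Racah Σ t=1..2: t=1:−1/72 t=2:+1/96 = -1/288
⇒ 3j(4 3 3; 2 0 -2)² = 1/462, sgn +1
4πI² = N·(3j₀)²·(3jₘ)² = 3/121
I = -1·√(0.0247934/4π) = -0.04441841

-0.044418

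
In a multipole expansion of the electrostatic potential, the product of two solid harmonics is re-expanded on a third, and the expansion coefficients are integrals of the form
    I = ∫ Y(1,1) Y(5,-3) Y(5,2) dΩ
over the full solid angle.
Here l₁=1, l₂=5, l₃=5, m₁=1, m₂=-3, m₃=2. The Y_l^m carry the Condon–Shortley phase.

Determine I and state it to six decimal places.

l₁+l₂+l₃=11 is odd: 3j(l;000)=0 ⇒ I=0

0.000000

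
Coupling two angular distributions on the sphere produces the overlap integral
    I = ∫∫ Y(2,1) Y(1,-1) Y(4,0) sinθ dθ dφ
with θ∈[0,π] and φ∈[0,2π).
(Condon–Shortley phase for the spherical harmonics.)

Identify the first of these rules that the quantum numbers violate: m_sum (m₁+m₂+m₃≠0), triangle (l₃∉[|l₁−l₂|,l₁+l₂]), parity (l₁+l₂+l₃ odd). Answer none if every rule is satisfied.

triangle

Σmᵢ = 0  ✓
l₃∈[|l₁−l₂|,l₁+l₂]=[1,3], have l₃=4  ✗
Σlᵢ = 7 ⇒ odd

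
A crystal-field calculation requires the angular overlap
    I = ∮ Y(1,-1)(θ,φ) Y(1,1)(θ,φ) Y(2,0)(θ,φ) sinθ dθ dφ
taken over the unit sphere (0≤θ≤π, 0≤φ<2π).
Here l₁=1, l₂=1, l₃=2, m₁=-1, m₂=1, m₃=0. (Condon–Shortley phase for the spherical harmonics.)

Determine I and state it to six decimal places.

0.126157

m-sum 0 ✓  L=4 even ✓  0≤2≤2 ✓
Π(2lᵢ+1) = 3×3×5 = 45
triangle coeff Δ(1,1,2) = 1/30
Σ_t [0,0]: t=0:+1/1 = 1/1
(3j)²=2/15 [(1 1 2; 0 0 0)], sign=+1
Σ_t [0,0]: t=0:+1/4 = 1/4
(3j)²=1/30 [(1 1 2; -1 1 0)], sign=+1
⇒ 4πI² = 1/5
I = (+1)√(1/5/(4π)) = 0.12615663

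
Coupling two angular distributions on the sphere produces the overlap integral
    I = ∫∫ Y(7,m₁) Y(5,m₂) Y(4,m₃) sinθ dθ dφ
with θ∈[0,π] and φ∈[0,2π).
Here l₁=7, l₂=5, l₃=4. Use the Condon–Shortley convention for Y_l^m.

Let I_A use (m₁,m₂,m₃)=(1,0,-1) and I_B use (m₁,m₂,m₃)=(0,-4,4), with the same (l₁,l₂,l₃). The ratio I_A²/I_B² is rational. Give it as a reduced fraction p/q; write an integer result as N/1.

l's match ⇒ only the (l;m) 3-j factors differ between A and B.
A: triangle coeff Δ(7,5,4) = 1/6126120; Σ_t [3,5]: t=3:−1/51840 t=4:+1/27648 t=5:−1/172800 = 23/2073600; (3j)²=529/87516 [(7 5 4; 1 0 -1)], sign=-1
B: triangle coeff Δ(7,5,4) = 1/6126120; Σ_t [1,1]: t=1:−1/7257600 = -1/7257600; (3j)²=14/12155 [(7 5 4; 0 -4 4)], sign=-1
I_A²/I_B² = (529/87516)/(14/12155) = 2645/504

2645/504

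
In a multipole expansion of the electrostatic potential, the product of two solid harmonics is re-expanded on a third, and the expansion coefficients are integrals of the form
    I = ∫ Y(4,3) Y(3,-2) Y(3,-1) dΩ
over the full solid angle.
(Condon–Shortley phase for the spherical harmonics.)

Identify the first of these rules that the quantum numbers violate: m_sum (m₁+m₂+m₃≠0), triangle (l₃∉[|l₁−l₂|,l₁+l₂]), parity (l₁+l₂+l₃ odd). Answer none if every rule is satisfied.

azimuthal sum: 3 − 2 − 1 = 0  ✓
1 ≤ 3 ≤ 7 (triangle on l)  ✓
L = 4 + 3 + 3 = 10 (even)  ✓

none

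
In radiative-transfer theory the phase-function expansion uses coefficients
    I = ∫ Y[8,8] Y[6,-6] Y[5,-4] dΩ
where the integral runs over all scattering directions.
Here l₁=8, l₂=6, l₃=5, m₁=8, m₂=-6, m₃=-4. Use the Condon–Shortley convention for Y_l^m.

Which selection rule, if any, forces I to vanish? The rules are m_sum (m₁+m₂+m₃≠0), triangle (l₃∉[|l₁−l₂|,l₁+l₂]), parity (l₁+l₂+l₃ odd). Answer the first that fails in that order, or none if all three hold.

azimuthal sum: 8 − 6 − 4 = -2  ✗
2 ≤ 5 ≤ 14 (triangle on l)
L = 8 + 6 + 5 = 19 (odd)

m_sum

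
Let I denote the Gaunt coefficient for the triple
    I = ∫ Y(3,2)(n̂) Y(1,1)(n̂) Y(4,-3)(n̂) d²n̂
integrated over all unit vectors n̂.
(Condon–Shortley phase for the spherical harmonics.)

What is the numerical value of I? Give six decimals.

m-sum 0 ✓  L=8 even ✓  2≤4≤4 ✓
Π(2lᵢ+1) = 7×3×9 = 189
triangle coeff Δ(3,1,4) = 1/252
Σ_t [0,0]: t=0:+1/36 = 1/36
(3j)²=4/63 [(3 1 4; 0 0 0)], sign=+1
Σ_t [0,0]: t=0:+1/240 = 1/240
(3j)²=1/12 [(3 1 4; 2 1 -3)], sign=-1
⇒ 4πI² = 1/1
I = (-1)√(1/1/(4π)) = -0.28209479

-0.282095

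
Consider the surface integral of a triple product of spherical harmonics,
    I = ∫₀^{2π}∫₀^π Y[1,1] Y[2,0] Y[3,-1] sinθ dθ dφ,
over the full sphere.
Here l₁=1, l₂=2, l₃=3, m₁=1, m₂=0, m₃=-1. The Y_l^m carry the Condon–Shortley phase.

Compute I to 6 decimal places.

-0.202301

Rules hold: Σm=0, L=6 even, 1≤3≤3.
N = 3·5·7 = 105
Δ = 0!·2!·4!/7! = 1/105
Racah Σ t=0..0: t=0:+1/4 = 1/4
⇒ 3j(1 2 3; 0 0 0)² = 3/35, sgn -1
Racah Σ t=0..0: t=0:+1/8 = 1/8
⇒ 3j(1 2 3; 1 0 -1)² = 2/35, sgn +1
4πI² = N·(3j₀)²·(3jₘ)² = 18/35
I = -1·√(0.514286/4π) = -0.20230066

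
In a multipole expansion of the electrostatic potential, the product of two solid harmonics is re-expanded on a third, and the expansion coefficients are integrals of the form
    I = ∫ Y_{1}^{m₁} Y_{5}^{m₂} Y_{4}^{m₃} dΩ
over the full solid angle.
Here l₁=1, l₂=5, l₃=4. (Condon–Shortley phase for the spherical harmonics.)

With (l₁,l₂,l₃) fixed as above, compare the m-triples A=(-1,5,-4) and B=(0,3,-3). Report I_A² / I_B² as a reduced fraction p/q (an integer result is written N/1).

l's match ⇒ only the (l;m) 3-j factors differ between A and B.
A: triangle coeff Δ(1,5,4) = 1/495; Σ_t [2,2]: t=2:+1/80640 = 1/80640; (3j)²=1/11 [(1 5 4; -1 5 -4)], sign=+1
B: triangle coeff Δ(1,5,4) = 1/495; Σ_t [1,1]: t=1:−1/5040 = -1/5040; (3j)²=16/495 [(1 5 4; 0 3 -3)], sign=+1
I_A²/I_B² = (1/11)/(16/495) = 45/16

45/16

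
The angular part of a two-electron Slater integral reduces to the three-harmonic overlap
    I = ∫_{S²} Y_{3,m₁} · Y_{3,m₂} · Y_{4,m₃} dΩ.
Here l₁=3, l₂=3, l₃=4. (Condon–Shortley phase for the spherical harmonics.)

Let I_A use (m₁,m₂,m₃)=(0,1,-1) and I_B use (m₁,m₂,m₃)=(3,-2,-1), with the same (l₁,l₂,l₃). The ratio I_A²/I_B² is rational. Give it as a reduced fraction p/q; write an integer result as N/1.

1/2

l's match ⇒ only the (l;m) 3-j factors differ between A and B.
A: triangle coeff Δ(3,3,4) = 1/34650; Σ_t [0,2]: t=0:+1/288 t=1:−1/24 t=2:+1/48 = -5/288; (3j)²=5/462 [(3 3 4; 0 1 -1)], sign=+1
B: triangle coeff Δ(3,3,4) = 1/34650; Σ_t [0,0]: t=0:+1/288 = 1/288; (3j)²=5/231 [(3 3 4; 3 -2 -1)], sign=-1
I_A²/I_B² = (5/462)/(5/231) = 1/2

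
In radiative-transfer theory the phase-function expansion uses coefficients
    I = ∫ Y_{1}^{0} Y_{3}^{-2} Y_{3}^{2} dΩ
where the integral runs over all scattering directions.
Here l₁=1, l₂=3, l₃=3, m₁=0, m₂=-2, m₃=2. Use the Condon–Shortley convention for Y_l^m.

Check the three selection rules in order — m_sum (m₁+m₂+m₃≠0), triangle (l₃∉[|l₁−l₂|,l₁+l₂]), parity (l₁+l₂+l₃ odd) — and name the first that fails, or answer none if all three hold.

parity

azimuthal sum: 0 − 2 + 2 = 0  ✓
2 ≤ 3 ≤ 4 (triangle on l)  ✓
L = 1 + 3 + 3 = 7 (odd)  ✗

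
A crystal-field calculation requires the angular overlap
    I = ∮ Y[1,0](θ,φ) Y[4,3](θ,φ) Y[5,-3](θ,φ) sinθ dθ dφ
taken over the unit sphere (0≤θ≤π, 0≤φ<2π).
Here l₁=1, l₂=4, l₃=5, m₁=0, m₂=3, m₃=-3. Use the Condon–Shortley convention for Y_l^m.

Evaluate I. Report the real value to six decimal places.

Rules hold: Σm=0, L=10 even, 3≤5≤5.
N = 3·9·11 = 297
Δ = 0!·2!·8!/11! = 1/495
Racah Σ t=0..0: t=0:+1/576 = 1/576
⇒ 3j(1 4 5; 0 0 0)² = 5/99, sgn -1
Racah Σ t=0..0: t=0:+1/5040 = 1/5040
⇒ 3j(1 4 5; 0 3 -3)² = 16/495, sgn +1
4πI² = N·(3j₀)²·(3jₘ)² = 16/33
I = -1·√(0.484848/4π) = -0.19642560

-0.196426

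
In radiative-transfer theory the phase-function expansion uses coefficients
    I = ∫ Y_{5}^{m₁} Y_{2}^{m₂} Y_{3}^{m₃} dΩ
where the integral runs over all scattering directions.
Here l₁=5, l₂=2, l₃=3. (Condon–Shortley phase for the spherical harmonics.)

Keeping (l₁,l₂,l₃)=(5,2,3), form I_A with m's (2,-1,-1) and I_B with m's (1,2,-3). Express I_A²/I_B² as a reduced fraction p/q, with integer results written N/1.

Same 5,2,3: normalisation and zero-m 3j drop out of the ratio.
A: Δ: 4! 6! 0! / 11! → 1/2310; sum: t=1:−1/288 = -1/288; 3j²(5 2 3; 2 -1 -1) = Δ·Π!·Σ² = 1/22  (sign -1)
B: Δ: 4! 6! 0! / 11! → 1/2310; sum: t=4:+1/17280 = 1/17280; 3j²(5 2 3; 1 2 -3) = Δ·Π!·Σ² = 1/2310  (sign +1)
I_A²/I_B² = (1/22)/(1/2310) = 105/1

105/1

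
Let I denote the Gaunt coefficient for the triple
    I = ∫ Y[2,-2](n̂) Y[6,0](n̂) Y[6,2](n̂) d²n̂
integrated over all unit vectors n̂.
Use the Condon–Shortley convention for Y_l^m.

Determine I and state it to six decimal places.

-0.191909

m-sum 0 ✓  L=14 even ✓  4≤6≤8 ✓
Π(2lᵢ+1) = 5×13×13 = 845
triangle coeff Δ(2,6,6) = 1/90090
Σ_t [0,2]: t=0:+1/69120 t=1:−1/14400 t=2:+1/69120 = -7/172800
(3j)²=14/715 [(2 6 6; 0 0 0)], sign=-1
Σ_t [2,2]: t=2:+1/69120 = 1/69120
(3j)²=4/143 [(2 6 6; -2 0 2)], sign=+1
⇒ 4πI² = 56/121
I = (-1)√(56/121/(4π)) = -0.19190947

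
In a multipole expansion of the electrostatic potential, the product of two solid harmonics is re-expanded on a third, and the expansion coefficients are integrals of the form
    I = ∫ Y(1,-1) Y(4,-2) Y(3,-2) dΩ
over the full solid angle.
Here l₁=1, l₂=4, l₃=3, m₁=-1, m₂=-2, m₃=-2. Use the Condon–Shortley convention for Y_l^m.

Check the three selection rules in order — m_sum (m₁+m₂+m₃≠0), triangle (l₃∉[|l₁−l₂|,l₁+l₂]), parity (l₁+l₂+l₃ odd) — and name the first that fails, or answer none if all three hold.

m₁+m₂+m₃ = -1 − 2 − 2 = -5  ✗
triangle: |1−4|=3 ≤ l₃=3 ≤ 1+4=5
parity: l₁+l₂+l₃ = 8 is even

m_sum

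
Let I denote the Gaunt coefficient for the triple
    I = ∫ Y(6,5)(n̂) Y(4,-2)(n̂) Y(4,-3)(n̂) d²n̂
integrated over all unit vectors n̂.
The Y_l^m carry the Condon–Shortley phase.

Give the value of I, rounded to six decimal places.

-0.100084

Rules hold: Σm=0, L=14 even, 2≤4≤10.
N = 13·9·9 = 1053
Δ = 6!·6!·2!/15! = 1/1261260
Racah Σ t=2..4: t=2:+1/4608 t=3:−1/1296 t=4:+1/4608 = -7/20736
⇒ 3j(6 4 4; 0 0 0)² = 20/1287, sgn -1
Racah Σ t=0..1: t=0:+1/172800 t=1:−1/86400 = -1/172800
⇒ 3j(6 4 4; 5 -2 -3)² = 1/130, sgn +1
4πI² = N·(3j₀)²·(3jₘ)² = 18/143
I = -1·√(0.125874/4π) = -0.10008369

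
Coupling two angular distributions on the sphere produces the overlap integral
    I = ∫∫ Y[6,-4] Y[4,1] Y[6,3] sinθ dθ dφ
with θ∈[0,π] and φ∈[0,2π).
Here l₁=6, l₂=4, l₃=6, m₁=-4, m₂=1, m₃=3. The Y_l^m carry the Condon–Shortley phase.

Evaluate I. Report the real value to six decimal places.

0.077598

m-sum 0 ✓  L=16 even ✓  2≤6≤10 ✓
Π(2lᵢ+1) = 13×9×13 = 1521
triangle coeff Δ(6,4,6) = 1/15315300
Σ_t [0,4]: t=0:+1/829440 t=1:−1/25920 t=2:+1/9216 t=3:−1/25920 t=4:+1/829440 = 7/207360
(3j)²=28/2431 [(6 4 6; 0 0 0)], sign=+1
Σ_t [2,4]: t=2:+1/967680 t=3:−1/120960 t=4:+1/207360 = -1/414720
(3j)²=21/4862 [(6 4 6; -4 1 3)], sign=+1
⇒ 4πI² = 2646/34969
I = (+1)√(2646/34969/(4π)) = 0.07759762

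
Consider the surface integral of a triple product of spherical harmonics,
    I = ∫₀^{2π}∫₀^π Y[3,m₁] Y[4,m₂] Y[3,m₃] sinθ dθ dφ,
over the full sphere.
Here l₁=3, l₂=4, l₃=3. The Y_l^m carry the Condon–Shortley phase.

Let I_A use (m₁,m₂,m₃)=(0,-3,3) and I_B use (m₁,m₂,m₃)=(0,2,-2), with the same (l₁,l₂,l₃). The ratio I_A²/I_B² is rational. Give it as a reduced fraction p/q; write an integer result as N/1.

Same 3,4,3: normalisation and zero-m 3j drop out of the ratio.
A: Δ: 4! 2! 4! / 11! → 1/34650; sum: t=1:−1/288 = -1/288; 3j²(3 4 3; 0 -3 3) = Δ·Π!·Σ² = 1/22  (sign -1)
B: Δ: 4! 2! 4! / 11! → 1/34650; sum: t=2:+1/96 t=3:−1/72 = -1/288; 3j²(3 4 3; 0 2 -2) = Δ·Π!·Σ² = 1/462  (sign +1)
I_A²/I_B² = (1/22)/(1/462) = 21/1

21/1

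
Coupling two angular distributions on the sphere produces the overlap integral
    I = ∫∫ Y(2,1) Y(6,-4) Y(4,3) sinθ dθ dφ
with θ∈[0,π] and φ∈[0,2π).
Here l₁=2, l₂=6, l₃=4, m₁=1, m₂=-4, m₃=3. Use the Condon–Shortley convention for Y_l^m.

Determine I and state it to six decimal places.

Checks pass: Σm=0; 12 even; l₃=4∈[4,8].
(2·2+1)(2·6+1)(2·4+1) = 585
Δ: 4! 0! 8! / 13! → 1/6435
sum: t=2:+1/2304 = 1/2304
3j²(2 6 4; 0 0 0) = Δ·Π!·Σ² = 5/143  (sign +1)
sum: t=1:−1/30240 = -1/30240
3j²(2 6 4; 1 -4 3) = Δ·Π!·Σ² = 16/429  (sign +1)
combine: 4πI² = 585·5/143·16/429 = 1200/1573
take √, sign +1: I = 0.24638901

0.246389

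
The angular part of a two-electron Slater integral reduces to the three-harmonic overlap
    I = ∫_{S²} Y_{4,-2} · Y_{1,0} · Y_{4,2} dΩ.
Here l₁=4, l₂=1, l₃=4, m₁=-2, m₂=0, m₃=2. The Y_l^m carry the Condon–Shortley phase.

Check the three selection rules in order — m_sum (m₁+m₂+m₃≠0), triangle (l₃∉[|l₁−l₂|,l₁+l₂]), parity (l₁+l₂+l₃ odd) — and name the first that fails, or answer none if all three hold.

parity

azimuthal sum: -2 + 0 + 2 = 0  ✓
3 ≤ 4 ≤ 5 (triangle on l)  ✓
L = 4 + 1 + 4 = 9 (odd)  ✗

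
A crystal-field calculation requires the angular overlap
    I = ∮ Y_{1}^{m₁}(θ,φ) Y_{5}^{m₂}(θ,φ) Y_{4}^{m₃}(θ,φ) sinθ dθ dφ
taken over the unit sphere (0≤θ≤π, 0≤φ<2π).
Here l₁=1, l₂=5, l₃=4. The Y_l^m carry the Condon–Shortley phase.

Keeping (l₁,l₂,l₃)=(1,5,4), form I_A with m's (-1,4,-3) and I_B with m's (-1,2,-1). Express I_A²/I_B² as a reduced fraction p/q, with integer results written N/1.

12/7

Same 1,5,4: normalisation and zero-m 3j drop out of the ratio.
A: Δ: 2! 0! 8! / 11! → 1/495; sum: t=2:+1/10080 = 1/10080; 3j²(1 5 4; -1 4 -3) = Δ·Π!·Σ² = 4/55  (sign -1)
B: Δ: 2! 0! 8! / 11! → 1/495; sum: t=2:+1/1440 = 1/1440; 3j²(1 5 4; -1 2 -1) = Δ·Π!·Σ² = 7/165  (sign -1)
I_A²/I_B² = (4/55)/(7/165) = 12/7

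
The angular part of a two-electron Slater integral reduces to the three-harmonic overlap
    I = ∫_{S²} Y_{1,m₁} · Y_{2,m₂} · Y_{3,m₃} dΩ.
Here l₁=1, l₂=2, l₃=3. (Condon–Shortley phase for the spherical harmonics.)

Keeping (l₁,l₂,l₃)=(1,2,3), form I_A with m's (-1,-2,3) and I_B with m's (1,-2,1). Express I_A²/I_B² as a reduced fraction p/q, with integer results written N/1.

15/1

Same 1,2,3: normalisation and zero-m 3j drop out of the ratio.
A: Δ: 0! 2! 4! / 7! → 1/105; sum: t=0:+1/48 = 1/48; 3j²(1 2 3; -1 -2 3) = Δ·Π!·Σ² = 1/7  (sign +1)
B: Δ: 0! 2! 4! / 7! → 1/105; sum: t=0:+1/48 = 1/48; 3j²(1 2 3; 1 -2 1) = Δ·Π!·Σ² = 1/105  (sign +1)
I_A²/I_B² = (1/7)/(1/105) = 15/1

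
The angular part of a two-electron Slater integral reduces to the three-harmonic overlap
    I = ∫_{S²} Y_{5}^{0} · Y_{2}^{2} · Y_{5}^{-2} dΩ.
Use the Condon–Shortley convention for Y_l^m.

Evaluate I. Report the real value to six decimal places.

-0.191372

Rules hold: Σm=0, L=12 even, 3≤5≤7.
N = 11·5·11 = 605
Δ = 2!·8!·2!/13! = 1/38610
Racah Σ t=0..2: t=0:+1/2880 t=1:−1/576 t=2:+1/2880 = -1/960
⇒ 3j(5 2 5; 0 0 0)² = 10/429, sgn +1
Racah Σ t=2..2: t=2:+1/2880 = 1/2880
⇒ 3j(5 2 5; 0 2 -2)² = 14/429, sgn -1
4πI² = N·(3j₀)²·(3jₘ)² = 700/1521
I = -1·√(0.460224/4π) = -0.19137248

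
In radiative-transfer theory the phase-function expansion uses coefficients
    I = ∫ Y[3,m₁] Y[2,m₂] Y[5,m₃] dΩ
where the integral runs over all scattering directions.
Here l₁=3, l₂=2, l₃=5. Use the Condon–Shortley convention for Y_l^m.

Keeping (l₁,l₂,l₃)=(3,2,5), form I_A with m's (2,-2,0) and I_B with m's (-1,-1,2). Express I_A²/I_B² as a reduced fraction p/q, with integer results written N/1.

1/21

Shared (l₁,l₂,l₃)=(3,2,5): N and (l;000)² cancel in I_A²/I_B².
A: Δ = 0!·6!·4!/11! = 1/2310; Racah Σ t=0..0: t=0:+1/2880 = 1/2880; ⇒ 3j(3 2 5; 2 -2 0)² = 1/462, sgn -1
B: Δ = 0!·6!·4!/11! = 1/2310; Racah Σ t=0..0: t=0:+1/288 = 1/288; ⇒ 3j(3 2 5; -1 -1 2)² = 1/22, sgn -1
I_A²/I_B² = (1/462)/(1/22) = 1/21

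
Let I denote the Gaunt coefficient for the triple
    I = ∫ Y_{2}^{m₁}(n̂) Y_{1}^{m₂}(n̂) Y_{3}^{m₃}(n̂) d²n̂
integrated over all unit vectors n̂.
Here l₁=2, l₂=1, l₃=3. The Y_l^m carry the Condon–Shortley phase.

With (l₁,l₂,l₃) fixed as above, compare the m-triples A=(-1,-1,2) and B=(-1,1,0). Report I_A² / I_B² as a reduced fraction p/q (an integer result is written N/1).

l's match ⇒ only the (l;m) 3-j factors differ between A and B.
A: triangle coeff Δ(2,1,3) = 1/105; Σ_t [0,0]: t=0:+1/12 = 1/12; (3j)²=2/21 [(2 1 3; -1 -1 2)], sign=-1
B: triangle coeff Δ(2,1,3) = 1/105; Σ_t [0,0]: t=0:+1/12 = 1/12; (3j)²=1/35 [(2 1 3; -1 1 0)], sign=-1
I_A²/I_B² = (2/21)/(1/35) = 10/3

10/3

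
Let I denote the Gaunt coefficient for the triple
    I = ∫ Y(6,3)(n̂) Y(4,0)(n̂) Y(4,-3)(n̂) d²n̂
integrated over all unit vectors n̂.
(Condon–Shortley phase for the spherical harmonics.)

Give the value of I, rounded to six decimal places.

Checks pass: Σm=0; 14 even; l₃=4∈[2,10].
(2·6+1)(2·4+1)(2·4+1) = 1053
Δ: 6! 6! 2! / 15! → 1/1261260
sum: t=2:+1/4608 t=3:−1/1296 t=4:+1/4608 = -7/20736
3j²(6 4 4; 0 0 0) = Δ·Π!·Σ² = 20/1287  (sign -1)
sum: t=2:+1/11520 t=3:−1/25920 = 1/20736
3j²(6 4 4; 3 0 -3) = Δ·Π!·Σ² = 5/429  (sign -1)
combine: 4πI² = 1053·20/1287·5/429 = 300/1573
take √, sign +1: I = 0.12319450

0.123195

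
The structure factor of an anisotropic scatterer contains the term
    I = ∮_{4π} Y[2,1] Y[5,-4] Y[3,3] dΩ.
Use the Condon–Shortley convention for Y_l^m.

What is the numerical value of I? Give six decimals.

0.219610

m-sum 0 ✓  L=10 even ✓  3≤3≤7 ✓
Π(2lᵢ+1) = 5×11×7 = 385
triangle coeff Δ(2,5,3) = 1/2310
Σ_t [2,2]: t=2:+1/144 = 1/144
(3j)²=10/231 [(2 5 3; 0 0 0)], sign=-1
Σ_t [1,1]: t=1:−1/4320 = -1/4320
(3j)²=2/55 [(2 5 3; 1 -4 3)], sign=-1
⇒ 4πI² = 20/33
I = (+1)√(20/33/(4π)) = 0.21961050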